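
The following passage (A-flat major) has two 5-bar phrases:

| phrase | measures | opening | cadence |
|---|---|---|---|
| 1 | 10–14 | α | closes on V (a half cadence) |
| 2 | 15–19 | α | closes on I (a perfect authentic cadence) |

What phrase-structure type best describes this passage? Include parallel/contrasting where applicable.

Phrase 1 ends with a half cadence (weaker) and phrase 2 with a perfect authentic cadence (stronger): antecedent + consequent = a period.
The two phrases open with the same material (α / α), so the period is parallel.

parallel period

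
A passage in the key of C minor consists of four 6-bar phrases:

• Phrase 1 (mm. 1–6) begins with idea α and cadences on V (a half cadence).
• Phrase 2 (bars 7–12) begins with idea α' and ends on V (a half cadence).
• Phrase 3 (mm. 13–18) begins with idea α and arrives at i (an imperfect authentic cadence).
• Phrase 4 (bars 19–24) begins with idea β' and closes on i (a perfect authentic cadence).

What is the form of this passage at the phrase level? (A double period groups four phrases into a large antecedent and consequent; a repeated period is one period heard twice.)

Four phrases in two halves: the first half (bars 1–12) ends with a half cadence, the second (mm. 13–24) with a perfect authentic cadence — a large antecedent–consequent pair, i.e. a double period.
Phrase 3 begins with the same material as phrase 1, making it parallel.

parallel double period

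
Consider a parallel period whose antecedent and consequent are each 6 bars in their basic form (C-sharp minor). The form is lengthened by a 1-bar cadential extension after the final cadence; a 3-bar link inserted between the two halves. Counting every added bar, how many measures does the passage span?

Basic parallel period: 6 + 6 = 12 bars.
12 (basic form) + 1 (cadential extension) + 3 (link) = 16.

16 measures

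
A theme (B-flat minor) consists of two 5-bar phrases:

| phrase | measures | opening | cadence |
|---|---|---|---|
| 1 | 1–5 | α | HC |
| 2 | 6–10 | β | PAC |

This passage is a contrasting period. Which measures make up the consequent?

measures 6–10

The antecedent is the phrase ending with the weaker cadence (half cadence, phrase 1) and the consequent the one ending more conclusively (perfect authentic cadence, phrase 2); the consequent is bars 6–10.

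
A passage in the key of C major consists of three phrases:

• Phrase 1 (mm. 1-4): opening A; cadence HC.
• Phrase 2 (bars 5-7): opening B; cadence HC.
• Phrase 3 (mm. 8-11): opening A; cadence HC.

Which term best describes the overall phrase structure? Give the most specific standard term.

The final phrase closes with a half cadence, which is not stronger than the preceding half cadence; the 3 phrases lack an overall antecedent–consequent design and so form a phrase group.

phrase group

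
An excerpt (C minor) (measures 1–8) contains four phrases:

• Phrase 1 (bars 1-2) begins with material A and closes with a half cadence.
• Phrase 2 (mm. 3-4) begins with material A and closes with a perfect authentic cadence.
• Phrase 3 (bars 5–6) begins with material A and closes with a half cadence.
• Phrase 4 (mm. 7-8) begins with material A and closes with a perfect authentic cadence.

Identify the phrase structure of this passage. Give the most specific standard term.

repeated period

The cadence pattern HC–PAC–HC–PAC is weak–strong twice, and phrases 3–4 restate phrases 1–2: a period heard twice, not a double period (which would end weakly at phrase 2).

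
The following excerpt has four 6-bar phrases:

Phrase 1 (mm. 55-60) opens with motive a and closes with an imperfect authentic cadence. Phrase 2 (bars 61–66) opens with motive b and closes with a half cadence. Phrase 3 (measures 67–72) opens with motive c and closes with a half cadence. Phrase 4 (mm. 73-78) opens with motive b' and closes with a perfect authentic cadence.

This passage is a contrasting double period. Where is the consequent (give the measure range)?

In a double period the four phrases pair into a large antecedent (phrases 1–2, ending half cadence) and a large consequent (phrases 3–4, ending perfect authentic cadence). The consequent spans measures 67-78.

measures 67–78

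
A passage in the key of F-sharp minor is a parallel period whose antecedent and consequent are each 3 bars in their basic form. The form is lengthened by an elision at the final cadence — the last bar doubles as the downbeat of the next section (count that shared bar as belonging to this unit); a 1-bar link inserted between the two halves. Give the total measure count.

7 measures

Basic parallel period: 3 + 3 = 6 bars.
6 (basic form) + 1 (link) = 7.
The elision shares a bar with the next section but does not change this unit's count.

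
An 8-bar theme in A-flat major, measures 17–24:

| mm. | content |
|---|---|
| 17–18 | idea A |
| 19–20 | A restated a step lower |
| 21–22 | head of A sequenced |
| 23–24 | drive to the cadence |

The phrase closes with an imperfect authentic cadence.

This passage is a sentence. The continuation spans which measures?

After the presentation (measures 17–20), the continuation covers the fragmentation through the cadence: measures 21-24.

measures 21–24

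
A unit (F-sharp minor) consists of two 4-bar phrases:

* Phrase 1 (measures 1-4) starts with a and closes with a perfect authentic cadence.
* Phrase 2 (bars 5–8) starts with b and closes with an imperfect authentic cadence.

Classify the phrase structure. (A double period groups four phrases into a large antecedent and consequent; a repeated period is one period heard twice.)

phrase group

The second phrase closes with an imperfect authentic cadence, which is not stronger than the first phrase's perfect authentic cadence; without a weak→strong cadential pair there is no antecedent–consequent relationship, so this is a phrase group rather than a period.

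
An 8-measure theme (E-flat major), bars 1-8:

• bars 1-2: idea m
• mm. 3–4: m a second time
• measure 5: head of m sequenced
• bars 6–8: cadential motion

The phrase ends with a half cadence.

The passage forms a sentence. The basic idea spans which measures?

The presentation of a sentence is the basic idea (mm. 1–2) plus its repetition (measures 3–4); the basic idea is therefore bars 1–2.

measures 1–2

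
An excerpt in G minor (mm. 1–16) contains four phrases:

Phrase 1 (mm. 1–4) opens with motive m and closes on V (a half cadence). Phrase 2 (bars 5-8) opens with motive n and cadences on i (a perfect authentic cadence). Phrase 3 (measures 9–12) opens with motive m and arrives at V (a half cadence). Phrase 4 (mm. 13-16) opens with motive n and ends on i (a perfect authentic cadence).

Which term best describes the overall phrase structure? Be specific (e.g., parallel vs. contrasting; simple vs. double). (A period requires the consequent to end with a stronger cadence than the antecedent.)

repeated period

The cadence pattern HC–PAC–HC–PAC is weak–strong twice, and phrases 3–4 restate phrases 1–2: a period heard twice, not a double period (which would end weakly at phrase 2).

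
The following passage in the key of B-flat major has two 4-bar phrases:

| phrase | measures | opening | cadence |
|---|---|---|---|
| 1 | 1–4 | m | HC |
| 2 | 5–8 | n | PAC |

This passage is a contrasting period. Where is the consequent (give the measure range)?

measures 5–8

The antecedent is the phrase ending with the weaker cadence (half cadence, phrase 1) and the consequent the one ending more conclusively (perfect authentic cadence, phrase 2); the consequent is mm. 5–8.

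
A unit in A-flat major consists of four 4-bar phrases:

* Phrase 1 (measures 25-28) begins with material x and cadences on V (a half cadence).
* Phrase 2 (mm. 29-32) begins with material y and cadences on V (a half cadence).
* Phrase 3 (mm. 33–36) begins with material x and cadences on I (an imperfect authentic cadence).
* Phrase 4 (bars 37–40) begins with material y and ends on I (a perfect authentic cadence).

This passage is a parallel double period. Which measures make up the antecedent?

In a double period the four phrases pair into a large antecedent (phrases 1–2, ending half cadence) and a large consequent (phrases 3–4, ending perfect authentic cadence). The antecedent spans measures 25–32.

measures 25–32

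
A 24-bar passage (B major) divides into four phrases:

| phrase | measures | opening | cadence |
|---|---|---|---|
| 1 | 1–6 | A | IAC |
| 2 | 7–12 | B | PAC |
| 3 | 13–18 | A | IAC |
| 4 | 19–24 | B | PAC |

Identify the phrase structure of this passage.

repeated period

The cadence pattern IAC–PAC–IAC–PAC is weak–strong twice, and phrases 3–4 restate phrases 1–2: a period heard twice, not a double period (which would end weakly at phrase 2).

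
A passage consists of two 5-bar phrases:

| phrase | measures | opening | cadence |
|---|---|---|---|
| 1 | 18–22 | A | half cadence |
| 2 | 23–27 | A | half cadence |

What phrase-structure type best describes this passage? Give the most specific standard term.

Both phrases have the same opening (A) and the same cadence (half cadence): the second is a restatement, not a consequent, so this is a repeated phrase rather than a period.

repeated phrase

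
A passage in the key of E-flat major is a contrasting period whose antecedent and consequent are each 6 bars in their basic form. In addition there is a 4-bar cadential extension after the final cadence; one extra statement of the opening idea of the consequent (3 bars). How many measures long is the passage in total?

19 measures

Basic contrasting period: 6 + 6 = 12 bars.
12 (basic form) + 4 (cadential extension) + 3 (extra statement) = 19.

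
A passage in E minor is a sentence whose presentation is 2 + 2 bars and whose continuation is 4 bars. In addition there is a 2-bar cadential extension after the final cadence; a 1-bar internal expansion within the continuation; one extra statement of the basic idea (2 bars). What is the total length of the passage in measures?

13 measures

Basic sentence: 2 + 2 + 4 = 8 bars.
8 (basic form) + 2 (cadential extension) + 1 (internal expansion) + 2 (extra statement) = 13.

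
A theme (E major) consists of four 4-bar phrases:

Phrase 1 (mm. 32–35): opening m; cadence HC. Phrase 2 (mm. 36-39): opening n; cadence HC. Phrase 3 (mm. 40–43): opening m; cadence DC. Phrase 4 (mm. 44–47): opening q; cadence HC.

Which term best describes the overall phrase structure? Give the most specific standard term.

phrase group

Phrase 4 ends with a half cadence, no stronger than phrase 2's half cadence, so the four phrases do not form a double period; nor do phrases 3–4 duplicate 1–2, so it is not a repeated period. With no phrase reaching a conclusive cadence, the passage is a phrase group.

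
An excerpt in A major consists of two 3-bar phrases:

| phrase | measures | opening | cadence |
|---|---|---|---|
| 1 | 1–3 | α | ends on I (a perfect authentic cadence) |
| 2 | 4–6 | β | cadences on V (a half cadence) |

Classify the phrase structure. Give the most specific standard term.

The second phrase closes with a half cadence, which is not stronger than the first phrase's perfect authentic cadence; without a weak→strong cadential pair there is no antecedent–consequent relationship, so this is a phrase group rather than a period.

phrase group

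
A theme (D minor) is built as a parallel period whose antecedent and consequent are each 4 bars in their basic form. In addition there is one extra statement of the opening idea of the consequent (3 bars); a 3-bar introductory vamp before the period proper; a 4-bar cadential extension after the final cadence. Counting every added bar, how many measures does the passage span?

Basic parallel period: 4 + 4 = 8 bars.
8 (basic form) + 3 (extra statement) + 3 (introduction) + 4 (cadential extension) = 18.

18 measures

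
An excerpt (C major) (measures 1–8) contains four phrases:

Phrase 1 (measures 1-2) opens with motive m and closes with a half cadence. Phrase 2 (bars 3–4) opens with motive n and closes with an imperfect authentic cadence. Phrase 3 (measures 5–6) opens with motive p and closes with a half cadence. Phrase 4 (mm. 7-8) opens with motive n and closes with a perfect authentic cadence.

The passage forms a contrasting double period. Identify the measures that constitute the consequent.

In a double period the four phrases pair into a large antecedent (phrases 1–2, ending imperfect authentic cadence) and a large consequent (phrases 3–4, ending perfect authentic cadence). The consequent spans measures 5–8.

measures 5–8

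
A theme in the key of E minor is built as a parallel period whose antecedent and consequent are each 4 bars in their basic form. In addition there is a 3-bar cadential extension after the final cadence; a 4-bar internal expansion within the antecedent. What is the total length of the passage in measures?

Basic parallel period: 4 + 4 = 8 bars.
8 (basic form) + 3 (cadential extension) + 4 (internal expansion) = 15.

15 measures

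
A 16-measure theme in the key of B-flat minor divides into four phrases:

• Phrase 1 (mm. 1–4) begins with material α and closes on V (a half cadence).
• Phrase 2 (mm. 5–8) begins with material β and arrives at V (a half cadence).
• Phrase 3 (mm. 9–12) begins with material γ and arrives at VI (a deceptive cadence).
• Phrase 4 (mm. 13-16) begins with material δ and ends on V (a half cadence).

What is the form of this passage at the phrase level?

phrase group

Phrase 4 ends with a half cadence, no stronger than phrase 2's half cadence, so the four phrases do not form a double period; nor do phrases 3–4 duplicate 1–2, so it is not a repeated period. With no phrase reaching a conclusive cadence, the passage is a phrase group.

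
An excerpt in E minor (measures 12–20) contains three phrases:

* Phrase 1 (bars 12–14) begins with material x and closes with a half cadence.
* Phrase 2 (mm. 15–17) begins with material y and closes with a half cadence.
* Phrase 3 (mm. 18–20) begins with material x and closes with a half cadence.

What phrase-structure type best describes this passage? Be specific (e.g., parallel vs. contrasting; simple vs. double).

The final phrase closes with a half cadence, which is not stronger than the preceding half cadence; the 3 phrases lack an overall antecedent–consequent design and so form a phrase group.

phrase group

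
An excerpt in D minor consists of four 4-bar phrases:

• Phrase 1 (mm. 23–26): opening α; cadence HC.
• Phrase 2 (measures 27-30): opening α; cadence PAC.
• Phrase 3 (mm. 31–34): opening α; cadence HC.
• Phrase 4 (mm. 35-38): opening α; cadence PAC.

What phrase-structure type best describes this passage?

The cadence pattern HC–PAC–HC–PAC is weak–strong twice, and phrases 3–4 restate phrases 1–2: a period heard twice, not a double period (which would end weakly at phrase 2).

repeated period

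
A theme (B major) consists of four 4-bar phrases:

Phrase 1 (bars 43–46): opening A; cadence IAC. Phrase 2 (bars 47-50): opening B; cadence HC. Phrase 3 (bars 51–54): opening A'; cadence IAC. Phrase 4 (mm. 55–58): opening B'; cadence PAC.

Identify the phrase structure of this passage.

Four phrases in two halves: the first half (mm. 43–50) ends with a half cadence, the second (mm. 51–58) with a perfect authentic cadence — a large antecedent–consequent pair, i.e. a double period.
Phrase 3 begins with the same material as phrase 1, making it parallel.

parallel double period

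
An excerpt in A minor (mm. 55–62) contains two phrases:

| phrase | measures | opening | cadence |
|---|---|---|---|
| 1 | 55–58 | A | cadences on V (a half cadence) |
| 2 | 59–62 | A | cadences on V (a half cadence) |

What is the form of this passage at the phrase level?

Both phrases have the same opening (A) and the same cadence (half cadence): the second is a restatement, not a consequent, so this is a repeated phrase rather than a period.

repeated phrase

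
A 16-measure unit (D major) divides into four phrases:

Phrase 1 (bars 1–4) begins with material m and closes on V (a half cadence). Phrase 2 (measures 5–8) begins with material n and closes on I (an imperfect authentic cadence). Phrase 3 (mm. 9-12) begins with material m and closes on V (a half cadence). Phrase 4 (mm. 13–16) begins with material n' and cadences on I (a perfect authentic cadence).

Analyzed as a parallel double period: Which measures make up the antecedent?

measures 1–8

In a double period the four phrases pair into a large antecedent (phrases 1–2, ending imperfect authentic cadence) and a large consequent (phrases 3–4, ending perfect authentic cadence). The antecedent spans measures 1-8.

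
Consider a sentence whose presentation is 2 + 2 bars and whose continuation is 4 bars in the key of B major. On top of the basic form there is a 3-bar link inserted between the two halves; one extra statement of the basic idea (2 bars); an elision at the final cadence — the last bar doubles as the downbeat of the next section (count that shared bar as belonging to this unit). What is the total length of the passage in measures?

Basic sentence: 2 + 2 + 4 = 8 bars.
8 (basic form) + 3 (link) + 2 (extra statement) = 13.
The elision shares a bar with the next section but does not change this unit's count.

13 measures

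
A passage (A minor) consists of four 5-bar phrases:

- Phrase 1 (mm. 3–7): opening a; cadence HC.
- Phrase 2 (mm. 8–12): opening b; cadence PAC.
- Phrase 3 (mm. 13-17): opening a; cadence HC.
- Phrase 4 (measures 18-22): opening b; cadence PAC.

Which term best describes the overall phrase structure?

repeated period

The cadence pattern HC–PAC–HC–PAC is weak–strong twice, and phrases 3–4 restate phrases 1–2: a period heard twice, not a double period (which would end weakly at phrase 2).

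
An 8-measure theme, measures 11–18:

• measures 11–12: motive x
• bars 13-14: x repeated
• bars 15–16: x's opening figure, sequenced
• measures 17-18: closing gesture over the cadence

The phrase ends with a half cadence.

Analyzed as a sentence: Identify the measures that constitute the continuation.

measures 15–18

After the presentation (measures 11-14), the continuation covers the fragmentation through the cadence: measures 15-18.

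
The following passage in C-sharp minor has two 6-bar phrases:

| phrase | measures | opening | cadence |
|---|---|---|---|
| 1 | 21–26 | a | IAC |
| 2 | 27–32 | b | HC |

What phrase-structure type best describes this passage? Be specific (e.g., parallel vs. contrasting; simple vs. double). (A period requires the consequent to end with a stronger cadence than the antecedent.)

phrase group

The second phrase closes with a half cadence, which is not stronger than the first phrase's imperfect authentic cadence; without a weak→strong cadential pair there is no antecedent–consequent relationship, so this is a phrase group rather than a period.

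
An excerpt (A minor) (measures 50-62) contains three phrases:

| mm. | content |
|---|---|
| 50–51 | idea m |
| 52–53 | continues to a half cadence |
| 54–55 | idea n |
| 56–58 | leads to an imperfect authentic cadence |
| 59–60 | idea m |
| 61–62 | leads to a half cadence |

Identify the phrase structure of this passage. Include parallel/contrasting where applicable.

The final phrase closes with a half cadence, which is not stronger than the preceding imperfect authentic cadence; the 3 phrases lack an overall antecedent–consequent design and so form a phrase group.

phrase group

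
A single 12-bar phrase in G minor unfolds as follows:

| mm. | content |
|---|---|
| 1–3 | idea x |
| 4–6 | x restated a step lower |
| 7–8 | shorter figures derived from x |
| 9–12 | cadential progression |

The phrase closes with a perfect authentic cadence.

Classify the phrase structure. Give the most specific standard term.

sentence

Basic idea (bars 1–3) + its repetition (mm. 4-6) form the presentation; fragmentation and cadence (bars 7–12) form the continuation — the 12-bar whole is a sentence.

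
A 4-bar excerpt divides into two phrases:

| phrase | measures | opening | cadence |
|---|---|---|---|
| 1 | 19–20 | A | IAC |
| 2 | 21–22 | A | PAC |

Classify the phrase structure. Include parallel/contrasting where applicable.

Phrase 1 ends with an imperfect authentic cadence (weaker) and phrase 2 with a perfect authentic cadence (stronger): antecedent + consequent = a period.
The two phrases open with the same material (A / A), so the period is parallel.

parallel period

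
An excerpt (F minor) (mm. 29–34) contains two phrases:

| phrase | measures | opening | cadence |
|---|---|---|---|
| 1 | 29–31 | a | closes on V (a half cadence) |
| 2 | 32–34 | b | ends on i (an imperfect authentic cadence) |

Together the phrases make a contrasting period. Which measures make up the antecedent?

The phrase ending with the weaker cadence (half cadence) is the antecedent; the one ending more conclusively (imperfect authentic cadence) is the consequent. The antecedent is measures 29–31.

measures 29–31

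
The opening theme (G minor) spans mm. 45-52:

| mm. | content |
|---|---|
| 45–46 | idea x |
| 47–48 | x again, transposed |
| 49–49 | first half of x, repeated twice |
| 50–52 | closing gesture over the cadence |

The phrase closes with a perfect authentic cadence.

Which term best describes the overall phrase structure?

Basic idea (mm. 45-46) + its repetition (measures 47–48) form the presentation; fragmentation and cadence (bars 49–52) form the continuation — the 8-bar whole is a sentence.

sentence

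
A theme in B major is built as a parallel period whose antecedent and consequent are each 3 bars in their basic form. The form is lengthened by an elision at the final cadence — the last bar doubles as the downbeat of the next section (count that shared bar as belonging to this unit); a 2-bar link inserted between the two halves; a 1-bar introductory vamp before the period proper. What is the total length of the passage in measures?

Basic parallel period: 3 + 3 = 6 bars.
6 (basic form) + 2 (link) + 1 (introduction) = 9.
The elision shares a bar with the next section but does not change this unit's count.

9 measures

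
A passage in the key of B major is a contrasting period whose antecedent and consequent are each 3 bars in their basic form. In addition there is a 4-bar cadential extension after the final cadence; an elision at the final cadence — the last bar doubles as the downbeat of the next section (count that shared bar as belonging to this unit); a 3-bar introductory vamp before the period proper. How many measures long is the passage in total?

13 measures

Basic contrasting period: 3 + 3 = 6 bars.
6 (basic form) + 4 (cadential extension) + 3 (introduction) = 13.
The elision shares a bar with the next section but does not change this unit's count.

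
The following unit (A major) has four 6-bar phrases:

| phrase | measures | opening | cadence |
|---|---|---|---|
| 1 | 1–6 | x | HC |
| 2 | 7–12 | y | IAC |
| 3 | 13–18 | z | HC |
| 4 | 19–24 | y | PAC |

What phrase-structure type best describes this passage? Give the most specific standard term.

contrasting double period

Four phrases in two halves: the first half (mm. 1-12) ends with an imperfect authentic cadence, the second (bars 13–24) with a perfect authentic cadence — a large antecedent–consequent pair, i.e. a double period.
Phrase 3 begins with different material from phrase 1, making it contrasting.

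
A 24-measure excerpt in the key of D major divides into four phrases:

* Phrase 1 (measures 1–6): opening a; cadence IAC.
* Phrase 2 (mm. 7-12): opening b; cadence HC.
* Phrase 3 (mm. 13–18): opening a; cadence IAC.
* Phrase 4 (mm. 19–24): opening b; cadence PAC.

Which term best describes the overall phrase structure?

Four phrases in two halves: the first half (mm. 1-12) ends with a half cadence, the second (mm. 13–24) with a perfect authentic cadence — a large antecedent–consequent pair, i.e. a double period.
Phrase 3 begins with the same material as phrase 1, making it parallel.

parallel double period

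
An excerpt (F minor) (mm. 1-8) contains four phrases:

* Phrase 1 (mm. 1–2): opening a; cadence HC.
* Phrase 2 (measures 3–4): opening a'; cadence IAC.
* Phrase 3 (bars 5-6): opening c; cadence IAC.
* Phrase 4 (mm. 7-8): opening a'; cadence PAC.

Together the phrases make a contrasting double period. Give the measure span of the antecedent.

measures 1–4

In a double period the first pair of phrases (ending imperfect authentic cadence) is the large antecedent and the second pair (ending perfect authentic cadence) is the large consequent; the antecedent is measures 1–4.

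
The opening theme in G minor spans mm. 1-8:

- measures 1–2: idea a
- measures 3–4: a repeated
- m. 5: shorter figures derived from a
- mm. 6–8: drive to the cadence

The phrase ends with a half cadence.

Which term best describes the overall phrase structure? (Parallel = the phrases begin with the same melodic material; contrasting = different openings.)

Basic idea (measures 1–2) + its repetition (mm. 3-4) form the presentation; fragmentation and cadence (mm. 5-8) form the continuation — the 8-bar whole is a sentence.

sentence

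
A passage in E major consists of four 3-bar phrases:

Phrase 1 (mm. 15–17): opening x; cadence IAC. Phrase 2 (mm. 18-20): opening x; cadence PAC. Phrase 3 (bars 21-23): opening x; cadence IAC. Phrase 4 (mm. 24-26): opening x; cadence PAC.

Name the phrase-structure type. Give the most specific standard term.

repeated period

The cadence pattern IAC–PAC–IAC–PAC is weak–strong twice, and phrases 3–4 restate phrases 1–2: a period heard twice, not a double period (which would end weakly at phrase 2).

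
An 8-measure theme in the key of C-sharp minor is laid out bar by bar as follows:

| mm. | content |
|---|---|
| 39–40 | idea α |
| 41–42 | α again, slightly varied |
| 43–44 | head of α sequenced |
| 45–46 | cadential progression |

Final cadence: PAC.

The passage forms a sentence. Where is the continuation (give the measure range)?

measures 43–46

After the presentation (mm. 39-42), the continuation covers the fragmentation through the cadence: bars 43-46.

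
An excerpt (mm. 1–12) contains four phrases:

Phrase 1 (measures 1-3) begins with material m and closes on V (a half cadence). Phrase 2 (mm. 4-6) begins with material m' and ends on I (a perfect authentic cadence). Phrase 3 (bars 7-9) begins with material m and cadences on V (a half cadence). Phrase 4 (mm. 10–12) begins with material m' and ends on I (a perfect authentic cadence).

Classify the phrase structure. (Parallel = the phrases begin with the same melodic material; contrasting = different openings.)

The cadence pattern HC–PAC–HC–PAC is weak–strong twice, and phrases 3–4 restate phrases 1–2: a period heard twice, not a double period (which would end weakly at phrase 2).

repeated period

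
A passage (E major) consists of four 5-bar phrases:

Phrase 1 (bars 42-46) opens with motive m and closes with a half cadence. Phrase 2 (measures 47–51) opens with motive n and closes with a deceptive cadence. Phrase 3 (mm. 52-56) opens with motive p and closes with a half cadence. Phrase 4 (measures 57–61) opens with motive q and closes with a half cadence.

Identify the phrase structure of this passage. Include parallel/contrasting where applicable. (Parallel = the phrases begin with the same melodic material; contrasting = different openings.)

phrase group

Phrase 4 ends with a half cadence, no stronger than phrase 2's deceptive cadence, so the four phrases do not form a double period; nor do phrases 3–4 duplicate 1–2, so it is not a repeated period. With no phrase reaching a conclusive cadence, the passage is a phrase group.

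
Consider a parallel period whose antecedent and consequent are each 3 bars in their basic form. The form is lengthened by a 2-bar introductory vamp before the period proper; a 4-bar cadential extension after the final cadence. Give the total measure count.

12 measures

Basic parallel period: 3 + 3 = 6 bars.
6 (basic form) + 2 (introduction) + 4 (cadential extension) = 12.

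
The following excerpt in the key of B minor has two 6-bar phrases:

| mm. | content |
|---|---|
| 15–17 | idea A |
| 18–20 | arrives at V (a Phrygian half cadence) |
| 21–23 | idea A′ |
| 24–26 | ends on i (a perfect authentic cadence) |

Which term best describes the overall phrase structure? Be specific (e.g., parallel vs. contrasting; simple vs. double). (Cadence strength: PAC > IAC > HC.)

Phrase 1 ends with a Phrygian half cadence (weaker) and phrase 2 with a perfect authentic cadence (stronger): antecedent + consequent = a period.
The two phrases open with the same material (A / A′), so the period is parallel.

parallel period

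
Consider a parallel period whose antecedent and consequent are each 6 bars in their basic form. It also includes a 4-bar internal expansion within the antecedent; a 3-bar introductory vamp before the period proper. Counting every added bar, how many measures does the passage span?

19 measures

Basic parallel period: 6 + 6 = 12 bars.
12 (basic form) + 4 (internal expansion) + 3 (introduction) = 19.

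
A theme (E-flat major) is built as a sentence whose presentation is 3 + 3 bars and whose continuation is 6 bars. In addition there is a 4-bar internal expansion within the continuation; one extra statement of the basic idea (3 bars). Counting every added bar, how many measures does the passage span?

Basic sentence: 3 + 3 + 6 = 12 bars.
12 (basic form) + 4 (internal expansion) + 3 (extra statement) = 19.

19 measures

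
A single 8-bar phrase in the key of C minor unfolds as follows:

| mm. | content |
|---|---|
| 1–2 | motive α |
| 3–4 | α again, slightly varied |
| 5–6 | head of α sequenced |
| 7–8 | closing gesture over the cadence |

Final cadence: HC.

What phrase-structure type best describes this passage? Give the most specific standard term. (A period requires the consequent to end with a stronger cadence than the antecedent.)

sentence

Basic idea (mm. 1–2) + its repetition (mm. 3–4) form the presentation; fragmentation and cadence (measures 5-8) form the continuation — the 8-bar whole is a sentence.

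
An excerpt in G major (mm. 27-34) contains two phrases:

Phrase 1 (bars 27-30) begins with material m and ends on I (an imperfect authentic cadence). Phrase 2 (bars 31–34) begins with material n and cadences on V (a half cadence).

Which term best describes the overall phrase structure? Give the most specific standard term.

phrase group

The second phrase closes with a half cadence, which is not stronger than the first phrase's imperfect authentic cadence; without a weak→strong cadential pair there is no antecedent–consequent relationship, so this is a phrase group rather than a period.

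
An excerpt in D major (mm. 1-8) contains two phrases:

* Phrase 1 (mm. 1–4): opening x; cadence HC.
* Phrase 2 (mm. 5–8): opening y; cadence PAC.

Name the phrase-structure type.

Phrase 1 ends with a half cadence (weaker) and phrase 2 with a perfect authentic cadence (stronger): antecedent + consequent = a period.
The two phrases open with different material (x / y), so the period is contrasting.

contrasting period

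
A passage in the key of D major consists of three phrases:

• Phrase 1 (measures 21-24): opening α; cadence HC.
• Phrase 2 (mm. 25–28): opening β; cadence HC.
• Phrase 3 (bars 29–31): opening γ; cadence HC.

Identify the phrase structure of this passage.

phrase group

The final phrase closes with a half cadence, which is not stronger than the preceding half cadence; the 3 phrases lack an overall antecedent–consequent design and so form a phrase group.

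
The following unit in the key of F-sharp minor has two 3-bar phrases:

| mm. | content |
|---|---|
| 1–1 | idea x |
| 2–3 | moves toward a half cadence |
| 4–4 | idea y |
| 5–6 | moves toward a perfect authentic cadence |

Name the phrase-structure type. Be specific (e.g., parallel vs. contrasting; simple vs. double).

contrasting period

Phrase 1 ends with a half cadence (weaker) and phrase 2 with a perfect authentic cadence (stronger): antecedent + consequent = a period.
The two phrases open with different material (x / y), so the period is contrasting.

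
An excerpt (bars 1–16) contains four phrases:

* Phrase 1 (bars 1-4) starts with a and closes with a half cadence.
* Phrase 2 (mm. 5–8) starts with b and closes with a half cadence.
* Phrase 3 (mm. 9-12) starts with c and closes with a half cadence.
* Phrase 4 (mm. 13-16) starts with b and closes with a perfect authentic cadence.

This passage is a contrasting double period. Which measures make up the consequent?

measures 9–16

In a double period the four phrases pair into a large antecedent (phrases 1–2, ending half cadence) and a large consequent (phrases 3–4, ending perfect authentic cadence). The consequent spans mm. 9–16.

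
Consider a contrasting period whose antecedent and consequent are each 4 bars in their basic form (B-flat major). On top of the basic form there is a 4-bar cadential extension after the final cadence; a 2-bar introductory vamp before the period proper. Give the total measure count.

Basic contrasting period: 4 + 4 = 8 bars.
8 (basic form) + 4 (cadential extension) + 2 (introduction) = 14.

14 measures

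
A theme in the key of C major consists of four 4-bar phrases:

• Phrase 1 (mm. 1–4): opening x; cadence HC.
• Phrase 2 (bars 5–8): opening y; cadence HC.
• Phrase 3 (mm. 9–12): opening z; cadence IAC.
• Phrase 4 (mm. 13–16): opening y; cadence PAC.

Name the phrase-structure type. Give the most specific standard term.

Four phrases in two halves: the first half (mm. 1–8) ends with a half cadence, the second (mm. 9-16) with a perfect authentic cadence — a large antecedent–consequent pair, i.e. a double period.
Phrase 3 begins with different material from phrase 1, making it contrasting.

contrasting double period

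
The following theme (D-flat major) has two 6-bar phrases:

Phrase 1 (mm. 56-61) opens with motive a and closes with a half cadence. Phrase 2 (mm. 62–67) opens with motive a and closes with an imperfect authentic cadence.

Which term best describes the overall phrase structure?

parallel period

Phrase 1 ends with a half cadence (weaker) and phrase 2 with an imperfect authentic cadence (stronger): antecedent + consequent = a period.
The two phrases open with the same material (a / a), so the period is parallel.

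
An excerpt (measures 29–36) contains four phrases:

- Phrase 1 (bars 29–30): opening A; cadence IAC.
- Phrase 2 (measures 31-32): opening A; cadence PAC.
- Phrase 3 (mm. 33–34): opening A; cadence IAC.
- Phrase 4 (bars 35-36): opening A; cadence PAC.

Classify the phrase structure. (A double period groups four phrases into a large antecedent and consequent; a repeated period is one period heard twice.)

The cadence pattern IAC–PAC–IAC–PAC is weak–strong twice, and phrases 3–4 restate phrases 1–2: a period heard twice, not a double period (which would end weakly at phrase 2).

repeated period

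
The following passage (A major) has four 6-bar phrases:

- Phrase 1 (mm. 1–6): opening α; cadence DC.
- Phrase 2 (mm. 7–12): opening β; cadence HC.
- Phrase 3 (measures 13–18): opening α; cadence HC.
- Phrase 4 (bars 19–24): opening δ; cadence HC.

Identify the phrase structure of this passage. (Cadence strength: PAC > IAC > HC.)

Phrase 4 ends with a half cadence, no stronger than phrase 2's half cadence, so the four phrases do not form a double period; nor do phrases 3–4 duplicate 1–2, so it is not a repeated period. With no phrase reaching a conclusive cadence, the passage is a phrase group.

phrase group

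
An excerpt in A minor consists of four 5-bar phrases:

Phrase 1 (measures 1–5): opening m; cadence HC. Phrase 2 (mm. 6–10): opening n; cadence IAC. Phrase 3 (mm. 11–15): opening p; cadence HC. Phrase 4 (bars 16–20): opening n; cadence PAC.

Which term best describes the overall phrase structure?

contrasting double period

Four phrases in two halves: the first half (mm. 1–10) ends with an imperfect authentic cadence, the second (bars 11-20) with a perfect authentic cadence — a large antecedent–consequent pair, i.e. a double period.
Phrase 3 begins with different material from phrase 1, making it contrasting.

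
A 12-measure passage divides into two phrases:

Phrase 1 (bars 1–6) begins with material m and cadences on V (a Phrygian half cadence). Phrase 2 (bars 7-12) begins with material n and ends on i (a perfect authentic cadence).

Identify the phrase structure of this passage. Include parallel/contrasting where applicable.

contrasting period

Phrase 1 ends with a Phrygian half cadence (weaker) and phrase 2 with a perfect authentic cadence (stronger): antecedent + consequent = a period.
The two phrases open with different material (m / n), so the period is contrasting.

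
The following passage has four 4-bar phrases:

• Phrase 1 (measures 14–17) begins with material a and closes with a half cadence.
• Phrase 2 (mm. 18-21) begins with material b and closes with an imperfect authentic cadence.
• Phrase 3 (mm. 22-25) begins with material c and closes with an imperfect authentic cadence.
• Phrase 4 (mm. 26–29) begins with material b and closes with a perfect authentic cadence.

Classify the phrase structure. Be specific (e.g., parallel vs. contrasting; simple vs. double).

contrasting double period

Four phrases in two halves: the first half (mm. 14–21) ends with an imperfect authentic cadence, the second (bars 22–29) with a perfect authentic cadence — a large antecedent–consequent pair, i.e. a double period.
Phrase 3 begins with different material from phrase 1, making it contrasting.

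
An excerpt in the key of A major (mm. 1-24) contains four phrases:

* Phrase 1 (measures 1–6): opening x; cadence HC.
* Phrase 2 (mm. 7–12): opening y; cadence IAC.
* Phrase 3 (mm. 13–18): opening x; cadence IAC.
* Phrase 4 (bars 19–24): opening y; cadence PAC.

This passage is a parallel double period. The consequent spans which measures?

In a double period the four phrases pair into a large antecedent (phrases 1–2, ending imperfect authentic cadence) and a large consequent (phrases 3–4, ending perfect authentic cadence). The consequent spans bars 13–24.

measures 13–24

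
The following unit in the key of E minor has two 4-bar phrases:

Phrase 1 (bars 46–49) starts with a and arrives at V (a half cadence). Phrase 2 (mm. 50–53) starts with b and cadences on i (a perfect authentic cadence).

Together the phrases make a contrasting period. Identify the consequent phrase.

The phrase ending with the weaker cadence (half cadence) is the antecedent; the one ending more conclusively (perfect authentic cadence) is the consequent. The consequent is phrase 2.

phrase 2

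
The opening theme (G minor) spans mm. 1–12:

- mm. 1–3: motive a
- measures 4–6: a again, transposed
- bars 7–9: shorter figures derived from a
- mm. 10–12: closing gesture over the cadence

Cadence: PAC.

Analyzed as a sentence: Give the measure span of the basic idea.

measures 1–3

The presentation of a sentence is the basic idea (bars 1-3) plus its repetition (mm. 4–6); the basic idea is therefore bars 1-3.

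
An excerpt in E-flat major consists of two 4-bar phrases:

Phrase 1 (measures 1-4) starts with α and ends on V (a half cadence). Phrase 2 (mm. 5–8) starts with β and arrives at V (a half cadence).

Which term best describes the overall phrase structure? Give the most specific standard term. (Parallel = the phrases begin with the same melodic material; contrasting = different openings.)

phrase group

The second phrase closes with a half cadence, which is not stronger than the first phrase's half cadence; without a weak→strong cadential pair there is no antecedent–consequent relationship, so this is a phrase group rather than a period.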